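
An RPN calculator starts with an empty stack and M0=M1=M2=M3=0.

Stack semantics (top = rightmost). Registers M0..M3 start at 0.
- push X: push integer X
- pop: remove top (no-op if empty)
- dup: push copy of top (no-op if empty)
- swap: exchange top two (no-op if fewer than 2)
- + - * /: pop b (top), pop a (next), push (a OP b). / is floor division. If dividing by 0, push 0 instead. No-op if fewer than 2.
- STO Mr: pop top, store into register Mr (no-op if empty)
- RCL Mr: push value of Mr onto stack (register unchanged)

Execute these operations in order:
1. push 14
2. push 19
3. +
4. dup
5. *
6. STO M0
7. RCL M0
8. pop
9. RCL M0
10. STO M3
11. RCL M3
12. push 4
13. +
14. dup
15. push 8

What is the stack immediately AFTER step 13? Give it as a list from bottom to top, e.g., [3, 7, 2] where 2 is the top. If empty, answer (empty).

After op 1 (push 14): stack=[14] mem=[0,0,0,0]
After op 2 (push 19): stack=[14,19] mem=[0,0,0,0]
After op 3 (+): stack=[33] mem=[0,0,0,0]
After op 4 (dup): stack=[33,33] mem=[0,0,0,0]
After op 5 (*): stack=[1089] mem=[0,0,0,0]
After op 6 (STO M0): stack=[empty] mem=[1089,0,0,0]
After op 7 (RCL M0): stack=[1089] mem=[1089,0,0,0]
After op 8 (pop): stack=[empty] mem=[1089,0,0,0]
After op 9 (RCL M0): stack=[1089] mem=[1089,0,0,0]
After op 10 (STO M3): stack=[empty] mem=[1089,0,0,1089]
After op 11 (RCL M3): stack=[1089] mem=[1089,0,0,1089]
After op 12 (push 4): stack=[1089,4] mem=[1089,0,0,1089]
After op 13 (+): stack=[1093] mem=[1089,0,0,1089]

[1093]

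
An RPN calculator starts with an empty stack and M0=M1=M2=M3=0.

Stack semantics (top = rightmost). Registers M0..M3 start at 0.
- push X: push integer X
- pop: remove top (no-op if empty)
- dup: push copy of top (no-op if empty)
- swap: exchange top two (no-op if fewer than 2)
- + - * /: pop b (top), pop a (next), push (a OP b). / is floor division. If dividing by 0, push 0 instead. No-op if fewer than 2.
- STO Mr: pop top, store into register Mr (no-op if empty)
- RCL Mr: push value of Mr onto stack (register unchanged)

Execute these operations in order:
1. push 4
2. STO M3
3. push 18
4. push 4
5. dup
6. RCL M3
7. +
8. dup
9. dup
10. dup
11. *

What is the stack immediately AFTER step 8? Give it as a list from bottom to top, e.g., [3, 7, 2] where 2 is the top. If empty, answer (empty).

After op 1 (push 4): stack=[4] mem=[0,0,0,0]
After op 2 (STO M3): stack=[empty] mem=[0,0,0,4]
After op 3 (push 18): stack=[18] mem=[0,0,0,4]
After op 4 (push 4): stack=[18,4] mem=[0,0,0,4]
After op 5 (dup): stack=[18,4,4] mem=[0,0,0,4]
After op 6 (RCL M3): stack=[18,4,4,4] mem=[0,0,0,4]
After op 7 (+): stack=[18,4,8] mem=[0,0,0,4]
After op 8 (dup): stack=[18,4,8,8] mem=[0,0,0,4]

[18, 4, 8, 8]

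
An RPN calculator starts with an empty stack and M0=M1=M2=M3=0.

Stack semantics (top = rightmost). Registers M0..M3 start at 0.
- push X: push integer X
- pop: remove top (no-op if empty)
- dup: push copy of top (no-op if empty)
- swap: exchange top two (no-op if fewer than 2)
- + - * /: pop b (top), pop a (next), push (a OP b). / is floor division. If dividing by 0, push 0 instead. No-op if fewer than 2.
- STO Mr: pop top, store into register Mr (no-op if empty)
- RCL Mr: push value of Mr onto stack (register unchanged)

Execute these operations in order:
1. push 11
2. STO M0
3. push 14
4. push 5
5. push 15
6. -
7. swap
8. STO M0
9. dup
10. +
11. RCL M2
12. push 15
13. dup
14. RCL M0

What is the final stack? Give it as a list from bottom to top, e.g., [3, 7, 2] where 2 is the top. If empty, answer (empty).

After op 1 (push 11): stack=[11] mem=[0,0,0,0]
After op 2 (STO M0): stack=[empty] mem=[11,0,0,0]
After op 3 (push 14): stack=[14] mem=[11,0,0,0]
After op 4 (push 5): stack=[14,5] mem=[11,0,0,0]
After op 5 (push 15): stack=[14,5,15] mem=[11,0,0,0]
After op 6 (-): stack=[14,-10] mem=[11,0,0,0]
After op 7 (swap): stack=[-10,14] mem=[11,0,0,0]
After op 8 (STO M0): stack=[-10] mem=[14,0,0,0]
After op 9 (dup): stack=[-10,-10] mem=[14,0,0,0]
After op 10 (+): stack=[-20] mem=[14,0,0,0]
After op 11 (RCL M2): stack=[-20,0] mem=[14,0,0,0]
After op 12 (push 15): stack=[-20,0,15] mem=[14,0,0,0]
After op 13 (dup): stack=[-20,0,15,15] mem=[14,0,0,0]
After op 14 (RCL M0): stack=[-20,0,15,15,14] mem=[14,0,0,0]

Answer: [-20, 0, 15, 15, 14]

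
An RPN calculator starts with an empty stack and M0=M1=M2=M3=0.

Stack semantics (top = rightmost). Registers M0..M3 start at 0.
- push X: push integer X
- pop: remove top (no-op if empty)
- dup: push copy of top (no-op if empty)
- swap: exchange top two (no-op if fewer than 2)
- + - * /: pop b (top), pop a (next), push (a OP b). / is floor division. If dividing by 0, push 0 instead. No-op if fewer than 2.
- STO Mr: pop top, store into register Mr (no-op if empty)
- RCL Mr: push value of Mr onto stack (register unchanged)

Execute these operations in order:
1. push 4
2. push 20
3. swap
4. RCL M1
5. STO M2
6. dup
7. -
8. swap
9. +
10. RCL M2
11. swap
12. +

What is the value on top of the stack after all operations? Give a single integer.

After op 1 (push 4): stack=[4] mem=[0,0,0,0]
After op 2 (push 20): stack=[4,20] mem=[0,0,0,0]
After op 3 (swap): stack=[20,4] mem=[0,0,0,0]
After op 4 (RCL M1): stack=[20,4,0] mem=[0,0,0,0]
After op 5 (STO M2): stack=[20,4] mem=[0,0,0,0]
After op 6 (dup): stack=[20,4,4] mem=[0,0,0,0]
After op 7 (-): stack=[20,0] mem=[0,0,0,0]
After op 8 (swap): stack=[0,20] mem=[0,0,0,0]
After op 9 (+): stack=[20] mem=[0,0,0,0]
After op 10 (RCL M2): stack=[20,0] mem=[0,0,0,0]
After op 11 (swap): stack=[0,20] mem=[0,0,0,0]
After op 12 (+): stack=[20] mem=[0,0,0,0]

Answer: 20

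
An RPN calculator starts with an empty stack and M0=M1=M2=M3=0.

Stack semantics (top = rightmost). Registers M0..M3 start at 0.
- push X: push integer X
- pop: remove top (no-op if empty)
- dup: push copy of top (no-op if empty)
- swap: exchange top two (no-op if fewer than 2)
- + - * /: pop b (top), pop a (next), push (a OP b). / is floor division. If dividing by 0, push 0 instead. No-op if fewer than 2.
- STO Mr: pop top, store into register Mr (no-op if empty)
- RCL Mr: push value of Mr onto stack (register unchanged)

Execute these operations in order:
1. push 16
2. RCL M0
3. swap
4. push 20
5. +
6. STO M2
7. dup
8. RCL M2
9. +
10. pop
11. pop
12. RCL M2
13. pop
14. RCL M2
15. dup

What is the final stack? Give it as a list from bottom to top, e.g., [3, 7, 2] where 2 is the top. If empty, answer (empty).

After op 1 (push 16): stack=[16] mem=[0,0,0,0]
After op 2 (RCL M0): stack=[16,0] mem=[0,0,0,0]
After op 3 (swap): stack=[0,16] mem=[0,0,0,0]
After op 4 (push 20): stack=[0,16,20] mem=[0,0,0,0]
After op 5 (+): stack=[0,36] mem=[0,0,0,0]
After op 6 (STO M2): stack=[0] mem=[0,0,36,0]
After op 7 (dup): stack=[0,0] mem=[0,0,36,0]
After op 8 (RCL M2): stack=[0,0,36] mem=[0,0,36,0]
After op 9 (+): stack=[0,36] mem=[0,0,36,0]
After op 10 (pop): stack=[0] mem=[0,0,36,0]
After op 11 (pop): stack=[empty] mem=[0,0,36,0]
After op 12 (RCL M2): stack=[36] mem=[0,0,36,0]
After op 13 (pop): stack=[empty] mem=[0,0,36,0]
After op 14 (RCL M2): stack=[36] mem=[0,0,36,0]
After op 15 (dup): stack=[36,36] mem=[0,0,36,0]

Answer: [36, 36]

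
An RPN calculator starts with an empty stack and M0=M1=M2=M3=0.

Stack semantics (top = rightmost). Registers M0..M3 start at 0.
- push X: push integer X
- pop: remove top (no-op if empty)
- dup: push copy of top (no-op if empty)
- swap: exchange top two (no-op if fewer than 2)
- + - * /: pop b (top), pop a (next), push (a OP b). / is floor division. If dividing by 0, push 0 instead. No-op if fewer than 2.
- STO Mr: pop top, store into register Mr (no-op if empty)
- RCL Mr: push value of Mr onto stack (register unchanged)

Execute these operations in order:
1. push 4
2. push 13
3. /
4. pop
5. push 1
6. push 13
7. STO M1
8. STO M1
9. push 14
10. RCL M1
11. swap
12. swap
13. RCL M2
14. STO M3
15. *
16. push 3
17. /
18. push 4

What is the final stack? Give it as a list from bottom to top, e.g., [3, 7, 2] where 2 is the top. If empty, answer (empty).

Answer: [4, 4]

Derivation:
After op 1 (push 4): stack=[4] mem=[0,0,0,0]
After op 2 (push 13): stack=[4,13] mem=[0,0,0,0]
After op 3 (/): stack=[0] mem=[0,0,0,0]
After op 4 (pop): stack=[empty] mem=[0,0,0,0]
After op 5 (push 1): stack=[1] mem=[0,0,0,0]
After op 6 (push 13): stack=[1,13] mem=[0,0,0,0]
After op 7 (STO M1): stack=[1] mem=[0,13,0,0]
After op 8 (STO M1): stack=[empty] mem=[0,1,0,0]
After op 9 (push 14): stack=[14] mem=[0,1,0,0]
After op 10 (RCL M1): stack=[14,1] mem=[0,1,0,0]
After op 11 (swap): stack=[1,14] mem=[0,1,0,0]
After op 12 (swap): stack=[14,1] mem=[0,1,0,0]
After op 13 (RCL M2): stack=[14,1,0] mem=[0,1,0,0]
After op 14 (STO M3): stack=[14,1] mem=[0,1,0,0]
After op 15 (*): stack=[14] mem=[0,1,0,0]
After op 16 (push 3): stack=[14,3] mem=[0,1,0,0]
After op 17 (/): stack=[4] mem=[0,1,0,0]
After op 18 (push 4): stack=[4,4] mem=[0,1,0,0]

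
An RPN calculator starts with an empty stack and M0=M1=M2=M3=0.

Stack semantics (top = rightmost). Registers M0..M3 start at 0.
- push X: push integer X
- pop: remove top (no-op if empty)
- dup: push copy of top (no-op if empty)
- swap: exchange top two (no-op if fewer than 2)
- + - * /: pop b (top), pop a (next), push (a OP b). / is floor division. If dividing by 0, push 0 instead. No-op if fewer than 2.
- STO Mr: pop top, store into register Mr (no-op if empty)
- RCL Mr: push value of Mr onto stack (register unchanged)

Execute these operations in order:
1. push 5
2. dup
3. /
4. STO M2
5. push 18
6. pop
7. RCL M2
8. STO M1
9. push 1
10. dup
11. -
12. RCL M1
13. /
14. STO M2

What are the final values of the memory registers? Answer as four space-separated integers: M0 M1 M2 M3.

Answer: 0 1 0 0

Derivation:
After op 1 (push 5): stack=[5] mem=[0,0,0,0]
After op 2 (dup): stack=[5,5] mem=[0,0,0,0]
After op 3 (/): stack=[1] mem=[0,0,0,0]
After op 4 (STO M2): stack=[empty] mem=[0,0,1,0]
After op 5 (push 18): stack=[18] mem=[0,0,1,0]
After op 6 (pop): stack=[empty] mem=[0,0,1,0]
After op 7 (RCL M2): stack=[1] mem=[0,0,1,0]
After op 8 (STO M1): stack=[empty] mem=[0,1,1,0]
After op 9 (push 1): stack=[1] mem=[0,1,1,0]
After op 10 (dup): stack=[1,1] mem=[0,1,1,0]
After op 11 (-): stack=[0] mem=[0,1,1,0]
After op 12 (RCL M1): stack=[0,1] mem=[0,1,1,0]
After op 13 (/): stack=[0] mem=[0,1,1,0]
After op 14 (STO M2): stack=[empty] mem=[0,1,0,0]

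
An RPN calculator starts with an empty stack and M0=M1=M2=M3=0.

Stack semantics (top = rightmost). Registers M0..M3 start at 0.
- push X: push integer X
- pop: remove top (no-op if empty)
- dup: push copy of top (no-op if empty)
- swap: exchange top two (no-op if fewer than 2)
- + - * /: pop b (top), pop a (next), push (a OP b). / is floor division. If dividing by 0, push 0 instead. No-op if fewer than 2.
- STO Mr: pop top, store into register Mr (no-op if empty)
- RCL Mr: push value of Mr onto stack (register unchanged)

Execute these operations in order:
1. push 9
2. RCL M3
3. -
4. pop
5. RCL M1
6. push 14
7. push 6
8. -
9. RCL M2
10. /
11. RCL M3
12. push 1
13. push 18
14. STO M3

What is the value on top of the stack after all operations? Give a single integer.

After op 1 (push 9): stack=[9] mem=[0,0,0,0]
After op 2 (RCL M3): stack=[9,0] mem=[0,0,0,0]
After op 3 (-): stack=[9] mem=[0,0,0,0]
After op 4 (pop): stack=[empty] mem=[0,0,0,0]
After op 5 (RCL M1): stack=[0] mem=[0,0,0,0]
After op 6 (push 14): stack=[0,14] mem=[0,0,0,0]
After op 7 (push 6): stack=[0,14,6] mem=[0,0,0,0]
After op 8 (-): stack=[0,8] mem=[0,0,0,0]
After op 9 (RCL M2): stack=[0,8,0] mem=[0,0,0,0]
After op 10 (/): stack=[0,0] mem=[0,0,0,0]
After op 11 (RCL M3): stack=[0,0,0] mem=[0,0,0,0]
After op 12 (push 1): stack=[0,0,0,1] mem=[0,0,0,0]
After op 13 (push 18): stack=[0,0,0,1,18] mem=[0,0,0,0]
After op 14 (STO M3): stack=[0,0,0,1] mem=[0,0,0,18]

Answer: 1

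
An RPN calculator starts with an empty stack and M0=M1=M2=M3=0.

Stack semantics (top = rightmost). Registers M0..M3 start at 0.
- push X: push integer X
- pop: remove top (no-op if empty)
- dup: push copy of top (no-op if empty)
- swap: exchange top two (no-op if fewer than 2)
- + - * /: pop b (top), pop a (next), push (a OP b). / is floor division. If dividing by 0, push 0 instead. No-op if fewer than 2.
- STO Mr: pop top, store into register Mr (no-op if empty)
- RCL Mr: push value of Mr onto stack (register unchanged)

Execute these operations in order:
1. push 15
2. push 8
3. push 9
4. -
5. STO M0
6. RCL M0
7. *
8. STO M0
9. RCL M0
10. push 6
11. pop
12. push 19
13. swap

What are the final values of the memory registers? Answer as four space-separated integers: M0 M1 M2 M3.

Answer: -15 0 0 0

Derivation:
After op 1 (push 15): stack=[15] mem=[0,0,0,0]
After op 2 (push 8): stack=[15,8] mem=[0,0,0,0]
After op 3 (push 9): stack=[15,8,9] mem=[0,0,0,0]
After op 4 (-): stack=[15,-1] mem=[0,0,0,0]
After op 5 (STO M0): stack=[15] mem=[-1,0,0,0]
After op 6 (RCL M0): stack=[15,-1] mem=[-1,0,0,0]
After op 7 (*): stack=[-15] mem=[-1,0,0,0]
After op 8 (STO M0): stack=[empty] mem=[-15,0,0,0]
After op 9 (RCL M0): stack=[-15] mem=[-15,0,0,0]
After op 10 (push 6): stack=[-15,6] mem=[-15,0,0,0]
After op 11 (pop): stack=[-15] mem=[-15,0,0,0]
After op 12 (push 19): stack=[-15,19] mem=[-15,0,0,0]
After op 13 (swap): stack=[19,-15] mem=[-15,0,0,0]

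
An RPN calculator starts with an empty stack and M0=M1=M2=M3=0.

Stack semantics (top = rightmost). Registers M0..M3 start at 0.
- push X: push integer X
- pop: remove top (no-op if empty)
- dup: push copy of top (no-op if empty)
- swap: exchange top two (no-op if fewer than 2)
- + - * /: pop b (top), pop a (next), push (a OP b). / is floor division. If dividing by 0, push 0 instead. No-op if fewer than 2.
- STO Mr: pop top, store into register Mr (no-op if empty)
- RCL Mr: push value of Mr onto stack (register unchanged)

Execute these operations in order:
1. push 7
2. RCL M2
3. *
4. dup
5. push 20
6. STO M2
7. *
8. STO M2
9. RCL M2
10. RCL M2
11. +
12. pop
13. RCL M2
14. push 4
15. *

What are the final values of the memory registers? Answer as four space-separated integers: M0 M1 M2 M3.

Answer: 0 0 0 0

Derivation:
After op 1 (push 7): stack=[7] mem=[0,0,0,0]
After op 2 (RCL M2): stack=[7,0] mem=[0,0,0,0]
After op 3 (*): stack=[0] mem=[0,0,0,0]
After op 4 (dup): stack=[0,0] mem=[0,0,0,0]
After op 5 (push 20): stack=[0,0,20] mem=[0,0,0,0]
After op 6 (STO M2): stack=[0,0] mem=[0,0,20,0]
After op 7 (*): stack=[0] mem=[0,0,20,0]
After op 8 (STO M2): stack=[empty] mem=[0,0,0,0]
After op 9 (RCL M2): stack=[0] mem=[0,0,0,0]
After op 10 (RCL M2): stack=[0,0] mem=[0,0,0,0]
After op 11 (+): stack=[0] mem=[0,0,0,0]
After op 12 (pop): stack=[empty] mem=[0,0,0,0]
After op 13 (RCL M2): stack=[0] mem=[0,0,0,0]
After op 14 (push 4): stack=[0,4] mem=[0,0,0,0]
After op 15 (*): stack=[0] mem=[0,0,0,0]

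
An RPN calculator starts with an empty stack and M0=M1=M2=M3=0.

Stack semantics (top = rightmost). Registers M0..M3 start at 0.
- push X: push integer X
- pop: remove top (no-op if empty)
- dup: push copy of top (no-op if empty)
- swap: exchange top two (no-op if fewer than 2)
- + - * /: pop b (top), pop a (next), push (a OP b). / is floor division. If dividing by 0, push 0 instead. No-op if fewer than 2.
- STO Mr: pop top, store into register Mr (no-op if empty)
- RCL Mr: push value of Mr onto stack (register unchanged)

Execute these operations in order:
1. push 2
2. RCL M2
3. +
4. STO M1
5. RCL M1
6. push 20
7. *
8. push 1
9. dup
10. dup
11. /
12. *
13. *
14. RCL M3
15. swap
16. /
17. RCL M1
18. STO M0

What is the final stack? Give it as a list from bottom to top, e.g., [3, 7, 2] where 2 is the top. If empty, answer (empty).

After op 1 (push 2): stack=[2] mem=[0,0,0,0]
After op 2 (RCL M2): stack=[2,0] mem=[0,0,0,0]
After op 3 (+): stack=[2] mem=[0,0,0,0]
After op 4 (STO M1): stack=[empty] mem=[0,2,0,0]
After op 5 (RCL M1): stack=[2] mem=[0,2,0,0]
After op 6 (push 20): stack=[2,20] mem=[0,2,0,0]
After op 7 (*): stack=[40] mem=[0,2,0,0]
After op 8 (push 1): stack=[40,1] mem=[0,2,0,0]
After op 9 (dup): stack=[40,1,1] mem=[0,2,0,0]
After op 10 (dup): stack=[40,1,1,1] mem=[0,2,0,0]
After op 11 (/): stack=[40,1,1] mem=[0,2,0,0]
After op 12 (*): stack=[40,1] mem=[0,2,0,0]
After op 13 (*): stack=[40] mem=[0,2,0,0]
After op 14 (RCL M3): stack=[40,0] mem=[0,2,0,0]
After op 15 (swap): stack=[0,40] mem=[0,2,0,0]
After op 16 (/): stack=[0] mem=[0,2,0,0]
After op 17 (RCL M1): stack=[0,2] mem=[0,2,0,0]
After op 18 (STO M0): stack=[0] mem=[2,2,0,0]

Answer: [0]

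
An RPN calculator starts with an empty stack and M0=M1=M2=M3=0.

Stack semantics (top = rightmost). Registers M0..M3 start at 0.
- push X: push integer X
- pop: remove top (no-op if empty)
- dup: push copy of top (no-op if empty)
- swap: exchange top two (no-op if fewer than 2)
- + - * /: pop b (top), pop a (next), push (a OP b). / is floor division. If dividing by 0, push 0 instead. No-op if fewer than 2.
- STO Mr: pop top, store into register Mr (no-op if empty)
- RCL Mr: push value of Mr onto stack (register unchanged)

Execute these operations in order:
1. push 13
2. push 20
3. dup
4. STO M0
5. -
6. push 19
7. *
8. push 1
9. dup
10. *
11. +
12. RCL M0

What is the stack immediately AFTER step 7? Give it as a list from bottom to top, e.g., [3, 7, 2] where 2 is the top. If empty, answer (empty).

After op 1 (push 13): stack=[13] mem=[0,0,0,0]
After op 2 (push 20): stack=[13,20] mem=[0,0,0,0]
After op 3 (dup): stack=[13,20,20] mem=[0,0,0,0]
After op 4 (STO M0): stack=[13,20] mem=[20,0,0,0]
After op 5 (-): stack=[-7] mem=[20,0,0,0]
After op 6 (push 19): stack=[-7,19] mem=[20,0,0,0]
After op 7 (*): stack=[-133] mem=[20,0,0,0]

[-133]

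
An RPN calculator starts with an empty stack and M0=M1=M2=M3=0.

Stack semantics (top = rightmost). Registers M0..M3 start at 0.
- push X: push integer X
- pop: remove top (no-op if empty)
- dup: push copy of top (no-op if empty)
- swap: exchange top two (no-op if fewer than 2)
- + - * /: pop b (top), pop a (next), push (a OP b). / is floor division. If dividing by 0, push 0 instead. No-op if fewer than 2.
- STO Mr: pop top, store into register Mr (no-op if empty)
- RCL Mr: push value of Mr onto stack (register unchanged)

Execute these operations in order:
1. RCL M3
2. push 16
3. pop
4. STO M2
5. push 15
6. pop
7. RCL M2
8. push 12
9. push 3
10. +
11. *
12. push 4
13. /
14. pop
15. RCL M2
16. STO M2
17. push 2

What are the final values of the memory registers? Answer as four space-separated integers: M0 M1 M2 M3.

Answer: 0 0 0 0

Derivation:
After op 1 (RCL M3): stack=[0] mem=[0,0,0,0]
After op 2 (push 16): stack=[0,16] mem=[0,0,0,0]
After op 3 (pop): stack=[0] mem=[0,0,0,0]
After op 4 (STO M2): stack=[empty] mem=[0,0,0,0]
After op 5 (push 15): stack=[15] mem=[0,0,0,0]
After op 6 (pop): stack=[empty] mem=[0,0,0,0]
After op 7 (RCL M2): stack=[0] mem=[0,0,0,0]
After op 8 (push 12): stack=[0,12] mem=[0,0,0,0]
After op 9 (push 3): stack=[0,12,3] mem=[0,0,0,0]
After op 10 (+): stack=[0,15] mem=[0,0,0,0]
After op 11 (*): stack=[0] mem=[0,0,0,0]
After op 12 (push 4): stack=[0,4] mem=[0,0,0,0]
After op 13 (/): stack=[0] mem=[0,0,0,0]
After op 14 (pop): stack=[empty] mem=[0,0,0,0]
After op 15 (RCL M2): stack=[0] mem=[0,0,0,0]
After op 16 (STO M2): stack=[empty] mem=[0,0,0,0]
After op 17 (push 2): stack=[2] mem=[0,0,0,0]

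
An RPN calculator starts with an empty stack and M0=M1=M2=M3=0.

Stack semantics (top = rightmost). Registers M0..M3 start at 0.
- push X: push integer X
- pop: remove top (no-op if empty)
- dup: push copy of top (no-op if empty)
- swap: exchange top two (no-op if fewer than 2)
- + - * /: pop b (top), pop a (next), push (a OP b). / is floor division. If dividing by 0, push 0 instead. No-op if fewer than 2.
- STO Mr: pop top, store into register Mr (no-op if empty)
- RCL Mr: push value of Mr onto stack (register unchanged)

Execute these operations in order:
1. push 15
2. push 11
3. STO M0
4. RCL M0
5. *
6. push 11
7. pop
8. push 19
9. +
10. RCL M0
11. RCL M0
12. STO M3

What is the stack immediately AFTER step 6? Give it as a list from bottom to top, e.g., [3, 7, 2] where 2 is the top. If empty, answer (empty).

After op 1 (push 15): stack=[15] mem=[0,0,0,0]
After op 2 (push 11): stack=[15,11] mem=[0,0,0,0]
After op 3 (STO M0): stack=[15] mem=[11,0,0,0]
After op 4 (RCL M0): stack=[15,11] mem=[11,0,0,0]
After op 5 (*): stack=[165] mem=[11,0,0,0]
After op 6 (push 11): stack=[165,11] mem=[11,0,0,0]

[165, 11]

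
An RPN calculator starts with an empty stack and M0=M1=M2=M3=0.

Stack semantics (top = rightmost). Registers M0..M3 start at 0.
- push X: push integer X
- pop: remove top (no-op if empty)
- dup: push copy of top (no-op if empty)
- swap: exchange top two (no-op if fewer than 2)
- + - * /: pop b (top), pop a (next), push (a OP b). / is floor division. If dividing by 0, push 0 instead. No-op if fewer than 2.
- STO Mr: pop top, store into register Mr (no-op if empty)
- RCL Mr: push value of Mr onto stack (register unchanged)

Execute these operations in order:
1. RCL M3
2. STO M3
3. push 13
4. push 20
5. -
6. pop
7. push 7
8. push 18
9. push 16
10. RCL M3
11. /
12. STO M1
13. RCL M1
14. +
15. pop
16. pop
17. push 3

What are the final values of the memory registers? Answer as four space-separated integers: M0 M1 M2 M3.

After op 1 (RCL M3): stack=[0] mem=[0,0,0,0]
After op 2 (STO M3): stack=[empty] mem=[0,0,0,0]
After op 3 (push 13): stack=[13] mem=[0,0,0,0]
After op 4 (push 20): stack=[13,20] mem=[0,0,0,0]
After op 5 (-): stack=[-7] mem=[0,0,0,0]
After op 6 (pop): stack=[empty] mem=[0,0,0,0]
After op 7 (push 7): stack=[7] mem=[0,0,0,0]
After op 8 (push 18): stack=[7,18] mem=[0,0,0,0]
After op 9 (push 16): stack=[7,18,16] mem=[0,0,0,0]
After op 10 (RCL M3): stack=[7,18,16,0] mem=[0,0,0,0]
After op 11 (/): stack=[7,18,0] mem=[0,0,0,0]
After op 12 (STO M1): stack=[7,18] mem=[0,0,0,0]
After op 13 (RCL M1): stack=[7,18,0] mem=[0,0,0,0]
After op 14 (+): stack=[7,18] mem=[0,0,0,0]
After op 15 (pop): stack=[7] mem=[0,0,0,0]
After op 16 (pop): stack=[empty] mem=[0,0,0,0]
After op 17 (push 3): stack=[3] mem=[0,0,0,0]

Answer: 0 0 0 0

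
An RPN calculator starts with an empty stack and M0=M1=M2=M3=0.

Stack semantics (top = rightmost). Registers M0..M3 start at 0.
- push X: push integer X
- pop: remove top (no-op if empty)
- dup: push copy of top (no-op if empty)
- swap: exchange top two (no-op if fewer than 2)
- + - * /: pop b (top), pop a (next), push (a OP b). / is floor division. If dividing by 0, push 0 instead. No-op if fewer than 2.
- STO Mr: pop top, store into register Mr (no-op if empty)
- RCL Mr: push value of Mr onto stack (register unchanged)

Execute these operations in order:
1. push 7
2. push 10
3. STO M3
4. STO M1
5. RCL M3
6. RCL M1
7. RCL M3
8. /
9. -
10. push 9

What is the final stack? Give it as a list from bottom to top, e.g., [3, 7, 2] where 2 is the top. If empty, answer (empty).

Answer: [10, 9]

Derivation:
After op 1 (push 7): stack=[7] mem=[0,0,0,0]
After op 2 (push 10): stack=[7,10] mem=[0,0,0,0]
After op 3 (STO M3): stack=[7] mem=[0,0,0,10]
After op 4 (STO M1): stack=[empty] mem=[0,7,0,10]
After op 5 (RCL M3): stack=[10] mem=[0,7,0,10]
After op 6 (RCL M1): stack=[10,7] mem=[0,7,0,10]
After op 7 (RCL M3): stack=[10,7,10] mem=[0,7,0,10]
After op 8 (/): stack=[10,0] mem=[0,7,0,10]
After op 9 (-): stack=[10] mem=[0,7,0,10]
After op 10 (push 9): stack=[10,9] mem=[0,7,0,10]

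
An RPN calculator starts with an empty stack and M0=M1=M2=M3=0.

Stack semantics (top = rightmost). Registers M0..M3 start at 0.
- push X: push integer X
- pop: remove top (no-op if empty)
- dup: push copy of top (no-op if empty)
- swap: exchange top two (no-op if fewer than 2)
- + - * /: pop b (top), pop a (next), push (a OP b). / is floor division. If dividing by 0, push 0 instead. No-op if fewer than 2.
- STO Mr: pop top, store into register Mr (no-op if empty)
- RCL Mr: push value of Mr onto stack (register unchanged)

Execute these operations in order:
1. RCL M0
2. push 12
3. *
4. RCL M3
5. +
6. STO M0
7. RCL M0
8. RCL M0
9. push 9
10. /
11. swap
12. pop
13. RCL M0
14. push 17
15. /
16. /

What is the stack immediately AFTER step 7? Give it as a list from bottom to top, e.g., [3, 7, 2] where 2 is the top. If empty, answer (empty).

After op 1 (RCL M0): stack=[0] mem=[0,0,0,0]
After op 2 (push 12): stack=[0,12] mem=[0,0,0,0]
After op 3 (*): stack=[0] mem=[0,0,0,0]
After op 4 (RCL M3): stack=[0,0] mem=[0,0,0,0]
After op 5 (+): stack=[0] mem=[0,0,0,0]
After op 6 (STO M0): stack=[empty] mem=[0,0,0,0]
After op 7 (RCL M0): stack=[0] mem=[0,0,0,0]

[0]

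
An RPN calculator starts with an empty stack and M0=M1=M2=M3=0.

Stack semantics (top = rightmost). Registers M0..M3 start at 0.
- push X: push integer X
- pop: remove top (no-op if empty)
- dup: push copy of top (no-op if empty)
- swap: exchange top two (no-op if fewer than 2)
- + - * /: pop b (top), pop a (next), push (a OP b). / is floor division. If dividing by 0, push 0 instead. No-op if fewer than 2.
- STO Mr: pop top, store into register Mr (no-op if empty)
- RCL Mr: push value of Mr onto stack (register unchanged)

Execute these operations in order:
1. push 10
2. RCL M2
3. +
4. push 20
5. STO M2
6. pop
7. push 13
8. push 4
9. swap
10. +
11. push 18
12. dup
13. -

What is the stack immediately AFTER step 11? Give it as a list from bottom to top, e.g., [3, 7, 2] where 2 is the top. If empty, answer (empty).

After op 1 (push 10): stack=[10] mem=[0,0,0,0]
After op 2 (RCL M2): stack=[10,0] mem=[0,0,0,0]
After op 3 (+): stack=[10] mem=[0,0,0,0]
After op 4 (push 20): stack=[10,20] mem=[0,0,0,0]
After op 5 (STO M2): stack=[10] mem=[0,0,20,0]
After op 6 (pop): stack=[empty] mem=[0,0,20,0]
After op 7 (push 13): stack=[13] mem=[0,0,20,0]
After op 8 (push 4): stack=[13,4] mem=[0,0,20,0]
After op 9 (swap): stack=[4,13] mem=[0,0,20,0]
After op 10 (+): stack=[17] mem=[0,0,20,0]
After op 11 (push 18): stack=[17,18] mem=[0,0,20,0]

[17, 18]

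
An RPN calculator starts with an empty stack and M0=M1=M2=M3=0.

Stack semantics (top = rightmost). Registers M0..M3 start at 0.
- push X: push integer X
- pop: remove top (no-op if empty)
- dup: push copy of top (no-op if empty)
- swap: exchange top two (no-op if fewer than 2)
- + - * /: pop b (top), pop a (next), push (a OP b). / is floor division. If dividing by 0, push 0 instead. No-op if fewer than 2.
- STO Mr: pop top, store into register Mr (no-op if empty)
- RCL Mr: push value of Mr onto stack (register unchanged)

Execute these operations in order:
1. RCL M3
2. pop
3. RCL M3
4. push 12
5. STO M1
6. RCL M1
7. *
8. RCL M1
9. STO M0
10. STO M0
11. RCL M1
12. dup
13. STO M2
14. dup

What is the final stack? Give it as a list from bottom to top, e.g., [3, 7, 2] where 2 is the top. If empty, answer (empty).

After op 1 (RCL M3): stack=[0] mem=[0,0,0,0]
After op 2 (pop): stack=[empty] mem=[0,0,0,0]
After op 3 (RCL M3): stack=[0] mem=[0,0,0,0]
After op 4 (push 12): stack=[0,12] mem=[0,0,0,0]
After op 5 (STO M1): stack=[0] mem=[0,12,0,0]
After op 6 (RCL M1): stack=[0,12] mem=[0,12,0,0]
After op 7 (*): stack=[0] mem=[0,12,0,0]
After op 8 (RCL M1): stack=[0,12] mem=[0,12,0,0]
After op 9 (STO M0): stack=[0] mem=[12,12,0,0]
After op 10 (STO M0): stack=[empty] mem=[0,12,0,0]
After op 11 (RCL M1): stack=[12] mem=[0,12,0,0]
After op 12 (dup): stack=[12,12] mem=[0,12,0,0]
After op 13 (STO M2): stack=[12] mem=[0,12,12,0]
After op 14 (dup): stack=[12,12] mem=[0,12,12,0]

Answer: [12, 12]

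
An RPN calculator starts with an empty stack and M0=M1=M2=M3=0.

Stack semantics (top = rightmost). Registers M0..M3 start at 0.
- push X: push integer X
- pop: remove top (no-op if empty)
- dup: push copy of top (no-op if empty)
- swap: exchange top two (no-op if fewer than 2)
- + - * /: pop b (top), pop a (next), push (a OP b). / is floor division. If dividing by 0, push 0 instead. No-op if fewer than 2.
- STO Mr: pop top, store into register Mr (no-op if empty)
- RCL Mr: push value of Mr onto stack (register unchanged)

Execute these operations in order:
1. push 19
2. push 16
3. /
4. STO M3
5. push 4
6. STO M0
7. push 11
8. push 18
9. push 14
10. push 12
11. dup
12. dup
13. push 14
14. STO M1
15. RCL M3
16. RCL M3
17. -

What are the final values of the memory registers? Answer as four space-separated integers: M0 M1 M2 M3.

Answer: 4 14 0 1

Derivation:
After op 1 (push 19): stack=[19] mem=[0,0,0,0]
After op 2 (push 16): stack=[19,16] mem=[0,0,0,0]
After op 3 (/): stack=[1] mem=[0,0,0,0]
After op 4 (STO M3): stack=[empty] mem=[0,0,0,1]
After op 5 (push 4): stack=[4] mem=[0,0,0,1]
After op 6 (STO M0): stack=[empty] mem=[4,0,0,1]
After op 7 (push 11): stack=[11] mem=[4,0,0,1]
After op 8 (push 18): stack=[11,18] mem=[4,0,0,1]
After op 9 (push 14): stack=[11,18,14] mem=[4,0,0,1]
After op 10 (push 12): stack=[11,18,14,12] mem=[4,0,0,1]
After op 11 (dup): stack=[11,18,14,12,12] mem=[4,0,0,1]
After op 12 (dup): stack=[11,18,14,12,12,12] mem=[4,0,0,1]
After op 13 (push 14): stack=[11,18,14,12,12,12,14] mem=[4,0,0,1]
After op 14 (STO M1): stack=[11,18,14,12,12,12] mem=[4,14,0,1]
After op 15 (RCL M3): stack=[11,18,14,12,12,12,1] mem=[4,14,0,1]
After op 16 (RCL M3): stack=[11,18,14,12,12,12,1,1] mem=[4,14,0,1]
After op 17 (-): stack=[11,18,14,12,12,12,0] mem=[4,14,0,1]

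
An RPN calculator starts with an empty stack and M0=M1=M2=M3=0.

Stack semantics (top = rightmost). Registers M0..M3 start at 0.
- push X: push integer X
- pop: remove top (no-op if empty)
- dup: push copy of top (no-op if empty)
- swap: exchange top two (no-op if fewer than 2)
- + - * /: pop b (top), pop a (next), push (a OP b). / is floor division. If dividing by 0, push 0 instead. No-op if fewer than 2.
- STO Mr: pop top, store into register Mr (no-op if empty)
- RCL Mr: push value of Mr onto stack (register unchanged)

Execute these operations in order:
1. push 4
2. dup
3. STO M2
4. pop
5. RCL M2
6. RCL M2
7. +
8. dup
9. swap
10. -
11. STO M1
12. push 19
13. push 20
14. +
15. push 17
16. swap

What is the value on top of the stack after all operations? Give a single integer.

After op 1 (push 4): stack=[4] mem=[0,0,0,0]
After op 2 (dup): stack=[4,4] mem=[0,0,0,0]
After op 3 (STO M2): stack=[4] mem=[0,0,4,0]
After op 4 (pop): stack=[empty] mem=[0,0,4,0]
After op 5 (RCL M2): stack=[4] mem=[0,0,4,0]
After op 6 (RCL M2): stack=[4,4] mem=[0,0,4,0]
After op 7 (+): stack=[8] mem=[0,0,4,0]
After op 8 (dup): stack=[8,8] mem=[0,0,4,0]
After op 9 (swap): stack=[8,8] mem=[0,0,4,0]
After op 10 (-): stack=[0] mem=[0,0,4,0]
After op 11 (STO M1): stack=[empty] mem=[0,0,4,0]
After op 12 (push 19): stack=[19] mem=[0,0,4,0]
After op 13 (push 20): stack=[19,20] mem=[0,0,4,0]
After op 14 (+): stack=[39] mem=[0,0,4,0]
After op 15 (push 17): stack=[39,17] mem=[0,0,4,0]
After op 16 (swap): stack=[17,39] mem=[0,0,4,0]

Answer: 39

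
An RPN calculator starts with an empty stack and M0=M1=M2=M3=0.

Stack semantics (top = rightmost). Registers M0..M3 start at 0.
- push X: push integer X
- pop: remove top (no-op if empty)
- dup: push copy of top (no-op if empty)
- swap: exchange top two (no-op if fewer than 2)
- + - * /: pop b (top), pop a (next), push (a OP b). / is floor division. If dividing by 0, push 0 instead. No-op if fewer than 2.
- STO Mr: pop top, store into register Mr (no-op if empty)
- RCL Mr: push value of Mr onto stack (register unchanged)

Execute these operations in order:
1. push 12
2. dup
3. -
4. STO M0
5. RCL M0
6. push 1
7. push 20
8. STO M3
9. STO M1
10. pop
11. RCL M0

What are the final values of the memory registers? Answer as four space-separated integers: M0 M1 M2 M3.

Answer: 0 1 0 20

Derivation:
After op 1 (push 12): stack=[12] mem=[0,0,0,0]
After op 2 (dup): stack=[12,12] mem=[0,0,0,0]
After op 3 (-): stack=[0] mem=[0,0,0,0]
After op 4 (STO M0): stack=[empty] mem=[0,0,0,0]
After op 5 (RCL M0): stack=[0] mem=[0,0,0,0]
After op 6 (push 1): stack=[0,1] mem=[0,0,0,0]
After op 7 (push 20): stack=[0,1,20] mem=[0,0,0,0]
After op 8 (STO M3): stack=[0,1] mem=[0,0,0,20]
After op 9 (STO M1): stack=[0] mem=[0,1,0,20]
After op 10 (pop): stack=[empty] mem=[0,1,0,20]
After op 11 (RCL M0): stack=[0] mem=[0,1,0,20]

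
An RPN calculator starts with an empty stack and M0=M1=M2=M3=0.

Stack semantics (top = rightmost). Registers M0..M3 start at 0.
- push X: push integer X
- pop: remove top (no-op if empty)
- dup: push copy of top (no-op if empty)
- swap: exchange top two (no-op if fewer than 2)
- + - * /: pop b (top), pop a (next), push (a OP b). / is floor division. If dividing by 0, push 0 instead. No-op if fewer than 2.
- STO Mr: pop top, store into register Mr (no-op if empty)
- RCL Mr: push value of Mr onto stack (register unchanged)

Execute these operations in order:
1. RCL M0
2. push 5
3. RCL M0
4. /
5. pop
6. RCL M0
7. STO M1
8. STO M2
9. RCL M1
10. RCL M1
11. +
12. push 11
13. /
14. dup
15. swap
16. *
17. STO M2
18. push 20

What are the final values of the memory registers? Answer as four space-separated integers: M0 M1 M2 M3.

After op 1 (RCL M0): stack=[0] mem=[0,0,0,0]
After op 2 (push 5): stack=[0,5] mem=[0,0,0,0]
After op 3 (RCL M0): stack=[0,5,0] mem=[0,0,0,0]
After op 4 (/): stack=[0,0] mem=[0,0,0,0]
After op 5 (pop): stack=[0] mem=[0,0,0,0]
After op 6 (RCL M0): stack=[0,0] mem=[0,0,0,0]
After op 7 (STO M1): stack=[0] mem=[0,0,0,0]
After op 8 (STO M2): stack=[empty] mem=[0,0,0,0]
After op 9 (RCL M1): stack=[0] mem=[0,0,0,0]
After op 10 (RCL M1): stack=[0,0] mem=[0,0,0,0]
After op 11 (+): stack=[0] mem=[0,0,0,0]
After op 12 (push 11): stack=[0,11] mem=[0,0,0,0]
After op 13 (/): stack=[0] mem=[0,0,0,0]
After op 14 (dup): stack=[0,0] mem=[0,0,0,0]
After op 15 (swap): stack=[0,0] mem=[0,0,0,0]
After op 16 (*): stack=[0] mem=[0,0,0,0]
After op 17 (STO M2): stack=[empty] mem=[0,0,0,0]
After op 18 (push 20): stack=[20] mem=[0,0,0,0]

Answer: 0 0 0 0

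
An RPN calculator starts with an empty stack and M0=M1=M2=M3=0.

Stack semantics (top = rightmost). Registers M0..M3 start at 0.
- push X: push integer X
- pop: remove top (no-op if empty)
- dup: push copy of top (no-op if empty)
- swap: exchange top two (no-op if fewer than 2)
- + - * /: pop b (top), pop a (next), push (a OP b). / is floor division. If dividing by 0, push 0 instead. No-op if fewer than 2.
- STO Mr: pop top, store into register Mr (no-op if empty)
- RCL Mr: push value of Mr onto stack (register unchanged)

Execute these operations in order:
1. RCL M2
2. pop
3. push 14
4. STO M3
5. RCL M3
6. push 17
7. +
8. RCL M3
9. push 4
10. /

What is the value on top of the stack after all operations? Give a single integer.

Answer: 3

Derivation:
After op 1 (RCL M2): stack=[0] mem=[0,0,0,0]
After op 2 (pop): stack=[empty] mem=[0,0,0,0]
After op 3 (push 14): stack=[14] mem=[0,0,0,0]
After op 4 (STO M3): stack=[empty] mem=[0,0,0,14]
After op 5 (RCL M3): stack=[14] mem=[0,0,0,14]
After op 6 (push 17): stack=[14,17] mem=[0,0,0,14]
After op 7 (+): stack=[31] mem=[0,0,0,14]
After op 8 (RCL M3): stack=[31,14] mem=[0,0,0,14]
After op 9 (push 4): stack=[31,14,4] mem=[0,0,0,14]
After op 10 (/): stack=[31,3] mem=[0,0,0,14]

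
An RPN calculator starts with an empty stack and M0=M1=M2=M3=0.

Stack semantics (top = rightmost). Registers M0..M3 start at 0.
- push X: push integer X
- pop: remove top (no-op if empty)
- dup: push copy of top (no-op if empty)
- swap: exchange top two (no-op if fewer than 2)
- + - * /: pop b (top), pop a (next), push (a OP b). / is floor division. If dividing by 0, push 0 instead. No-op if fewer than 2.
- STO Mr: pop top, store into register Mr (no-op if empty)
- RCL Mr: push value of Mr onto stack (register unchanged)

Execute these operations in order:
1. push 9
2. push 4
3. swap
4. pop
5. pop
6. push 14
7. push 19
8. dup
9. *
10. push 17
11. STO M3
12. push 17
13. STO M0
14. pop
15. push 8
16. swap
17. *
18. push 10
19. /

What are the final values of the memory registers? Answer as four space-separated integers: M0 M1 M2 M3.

Answer: 17 0 0 17

Derivation:
After op 1 (push 9): stack=[9] mem=[0,0,0,0]
After op 2 (push 4): stack=[9,4] mem=[0,0,0,0]
After op 3 (swap): stack=[4,9] mem=[0,0,0,0]
After op 4 (pop): stack=[4] mem=[0,0,0,0]
After op 5 (pop): stack=[empty] mem=[0,0,0,0]
After op 6 (push 14): stack=[14] mem=[0,0,0,0]
After op 7 (push 19): stack=[14,19] mem=[0,0,0,0]
After op 8 (dup): stack=[14,19,19] mem=[0,0,0,0]
After op 9 (*): stack=[14,361] mem=[0,0,0,0]
After op 10 (push 17): stack=[14,361,17] mem=[0,0,0,0]
After op 11 (STO M3): stack=[14,361] mem=[0,0,0,17]
After op 12 (push 17): stack=[14,361,17] mem=[0,0,0,17]
After op 13 (STO M0): stack=[14,361] mem=[17,0,0,17]
After op 14 (pop): stack=[14] mem=[17,0,0,17]
After op 15 (push 8): stack=[14,8] mem=[17,0,0,17]
After op 16 (swap): stack=[8,14] mem=[17,0,0,17]
After op 17 (*): stack=[112] mem=[17,0,0,17]
After op 18 (push 10): stack=[112,10] mem=[17,0,0,17]
After op 19 (/): stack=[11] mem=[17,0,0,17]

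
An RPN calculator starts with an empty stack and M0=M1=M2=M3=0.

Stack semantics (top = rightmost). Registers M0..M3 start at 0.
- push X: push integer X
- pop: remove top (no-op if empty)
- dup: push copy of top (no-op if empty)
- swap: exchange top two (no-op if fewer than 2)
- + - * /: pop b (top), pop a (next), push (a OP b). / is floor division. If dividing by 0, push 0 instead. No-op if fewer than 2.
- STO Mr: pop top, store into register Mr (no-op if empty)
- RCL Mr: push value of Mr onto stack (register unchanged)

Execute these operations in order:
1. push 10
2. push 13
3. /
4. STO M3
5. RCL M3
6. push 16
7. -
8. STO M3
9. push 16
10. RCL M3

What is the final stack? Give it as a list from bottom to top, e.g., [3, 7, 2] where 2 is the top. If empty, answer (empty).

Answer: [16, -16]

Derivation:
After op 1 (push 10): stack=[10] mem=[0,0,0,0]
After op 2 (push 13): stack=[10,13] mem=[0,0,0,0]
After op 3 (/): stack=[0] mem=[0,0,0,0]
After op 4 (STO M3): stack=[empty] mem=[0,0,0,0]
After op 5 (RCL M3): stack=[0] mem=[0,0,0,0]
After op 6 (push 16): stack=[0,16] mem=[0,0,0,0]
After op 7 (-): stack=[-16] mem=[0,0,0,0]
After op 8 (STO M3): stack=[empty] mem=[0,0,0,-16]
After op 9 (push 16): stack=[16] mem=[0,0,0,-16]
After op 10 (RCL M3): stack=[16,-16] mem=[0,0,0,-16]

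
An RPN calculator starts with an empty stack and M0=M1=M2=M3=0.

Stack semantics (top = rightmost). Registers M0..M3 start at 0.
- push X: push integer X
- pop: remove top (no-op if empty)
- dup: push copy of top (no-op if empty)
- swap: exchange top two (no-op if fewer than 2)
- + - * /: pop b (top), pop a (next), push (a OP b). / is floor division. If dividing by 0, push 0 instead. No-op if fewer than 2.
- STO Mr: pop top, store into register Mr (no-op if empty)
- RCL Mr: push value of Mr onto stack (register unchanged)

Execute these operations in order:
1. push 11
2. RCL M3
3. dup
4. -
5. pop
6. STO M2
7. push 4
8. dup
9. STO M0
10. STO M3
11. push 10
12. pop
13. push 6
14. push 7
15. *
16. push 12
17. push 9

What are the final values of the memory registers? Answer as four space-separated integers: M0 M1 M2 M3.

After op 1 (push 11): stack=[11] mem=[0,0,0,0]
After op 2 (RCL M3): stack=[11,0] mem=[0,0,0,0]
After op 3 (dup): stack=[11,0,0] mem=[0,0,0,0]
After op 4 (-): stack=[11,0] mem=[0,0,0,0]
After op 5 (pop): stack=[11] mem=[0,0,0,0]
After op 6 (STO M2): stack=[empty] mem=[0,0,11,0]
After op 7 (push 4): stack=[4] mem=[0,0,11,0]
After op 8 (dup): stack=[4,4] mem=[0,0,11,0]
After op 9 (STO M0): stack=[4] mem=[4,0,11,0]
After op 10 (STO M3): stack=[empty] mem=[4,0,11,4]
After op 11 (push 10): stack=[10] mem=[4,0,11,4]
After op 12 (pop): stack=[empty] mem=[4,0,11,4]
After op 13 (push 6): stack=[6] mem=[4,0,11,4]
After op 14 (push 7): stack=[6,7] mem=[4,0,11,4]
After op 15 (*): stack=[42] mem=[4,0,11,4]
After op 16 (push 12): stack=[42,12] mem=[4,0,11,4]
After op 17 (push 9): stack=[42,12,9] mem=[4,0,11,4]

Answer: 4 0 11 4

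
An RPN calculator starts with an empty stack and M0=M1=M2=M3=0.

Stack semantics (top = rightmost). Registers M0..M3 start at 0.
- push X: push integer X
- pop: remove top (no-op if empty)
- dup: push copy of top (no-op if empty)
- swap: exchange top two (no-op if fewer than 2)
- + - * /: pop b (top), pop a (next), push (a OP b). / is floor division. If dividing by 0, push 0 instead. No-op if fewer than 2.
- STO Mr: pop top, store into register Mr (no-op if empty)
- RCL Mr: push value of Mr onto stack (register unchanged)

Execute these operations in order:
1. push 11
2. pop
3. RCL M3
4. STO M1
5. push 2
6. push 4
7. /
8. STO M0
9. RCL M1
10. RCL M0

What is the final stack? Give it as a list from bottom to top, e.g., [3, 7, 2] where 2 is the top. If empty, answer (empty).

After op 1 (push 11): stack=[11] mem=[0,0,0,0]
After op 2 (pop): stack=[empty] mem=[0,0,0,0]
After op 3 (RCL M3): stack=[0] mem=[0,0,0,0]
After op 4 (STO M1): stack=[empty] mem=[0,0,0,0]
After op 5 (push 2): stack=[2] mem=[0,0,0,0]
After op 6 (push 4): stack=[2,4] mem=[0,0,0,0]
After op 7 (/): stack=[0] mem=[0,0,0,0]
After op 8 (STO M0): stack=[empty] mem=[0,0,0,0]
After op 9 (RCL M1): stack=[0] mem=[0,0,0,0]
After op 10 (RCL M0): stack=[0,0] mem=[0,0,0,0]

Answer: [0, 0]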